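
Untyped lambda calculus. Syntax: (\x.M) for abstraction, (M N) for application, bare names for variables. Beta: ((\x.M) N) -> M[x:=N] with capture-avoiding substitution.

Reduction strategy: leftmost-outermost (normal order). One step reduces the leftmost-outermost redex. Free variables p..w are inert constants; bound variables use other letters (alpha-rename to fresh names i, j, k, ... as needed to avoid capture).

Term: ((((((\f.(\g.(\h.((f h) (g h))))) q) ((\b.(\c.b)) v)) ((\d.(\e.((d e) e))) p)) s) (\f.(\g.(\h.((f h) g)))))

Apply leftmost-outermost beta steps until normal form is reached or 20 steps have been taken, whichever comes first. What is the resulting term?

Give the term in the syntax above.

Answer: ((((q (\e.((p e) e))) v) s) (\f.(\g.(\h.((f h) g)))))

Derivation:
Step 0: ((((((\f.(\g.(\h.((f h) (g h))))) q) ((\b.(\c.b)) v)) ((\d.(\e.((d e) e))) p)) s) (\f.(\g.(\h.((f h) g)))))
Step 1: (((((\g.(\h.((q h) (g h)))) ((\b.(\c.b)) v)) ((\d.(\e.((d e) e))) p)) s) (\f.(\g.(\h.((f h) g)))))
Step 2: ((((\h.((q h) (((\b.(\c.b)) v) h))) ((\d.(\e.((d e) e))) p)) s) (\f.(\g.(\h.((f h) g)))))
Step 3: ((((q ((\d.(\e.((d e) e))) p)) (((\b.(\c.b)) v) ((\d.(\e.((d e) e))) p))) s) (\f.(\g.(\h.((f h) g)))))
Step 4: ((((q (\e.((p e) e))) (((\b.(\c.b)) v) ((\d.(\e.((d e) e))) p))) s) (\f.(\g.(\h.((f h) g)))))
Step 5: ((((q (\e.((p e) e))) ((\c.v) ((\d.(\e.((d e) e))) p))) s) (\f.(\g.(\h.((f h) g)))))
Step 6: ((((q (\e.((p e) e))) v) s) (\f.(\g.(\h.((f h) g)))))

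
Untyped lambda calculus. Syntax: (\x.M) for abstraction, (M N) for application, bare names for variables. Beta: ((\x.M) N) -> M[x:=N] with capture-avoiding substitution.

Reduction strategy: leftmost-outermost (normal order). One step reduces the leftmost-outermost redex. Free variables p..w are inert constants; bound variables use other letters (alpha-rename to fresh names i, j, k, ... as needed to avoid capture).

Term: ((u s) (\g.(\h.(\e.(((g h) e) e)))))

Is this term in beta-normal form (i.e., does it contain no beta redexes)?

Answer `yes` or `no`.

Answer: yes

Derivation:
Term: ((u s) (\g.(\h.(\e.(((g h) e) e)))))
No beta redexes found.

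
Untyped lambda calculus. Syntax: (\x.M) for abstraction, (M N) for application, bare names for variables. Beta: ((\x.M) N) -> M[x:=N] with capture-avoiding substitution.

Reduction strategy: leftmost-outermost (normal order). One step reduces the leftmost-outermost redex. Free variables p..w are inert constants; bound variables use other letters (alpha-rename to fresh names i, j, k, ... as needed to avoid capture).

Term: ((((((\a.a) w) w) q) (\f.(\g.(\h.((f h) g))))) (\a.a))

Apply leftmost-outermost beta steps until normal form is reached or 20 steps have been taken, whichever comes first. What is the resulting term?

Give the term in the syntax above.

Answer: ((((w w) q) (\f.(\g.(\h.((f h) g))))) (\a.a))

Derivation:
Step 0: ((((((\a.a) w) w) q) (\f.(\g.(\h.((f h) g))))) (\a.a))
Step 1: ((((w w) q) (\f.(\g.(\h.((f h) g))))) (\a.a))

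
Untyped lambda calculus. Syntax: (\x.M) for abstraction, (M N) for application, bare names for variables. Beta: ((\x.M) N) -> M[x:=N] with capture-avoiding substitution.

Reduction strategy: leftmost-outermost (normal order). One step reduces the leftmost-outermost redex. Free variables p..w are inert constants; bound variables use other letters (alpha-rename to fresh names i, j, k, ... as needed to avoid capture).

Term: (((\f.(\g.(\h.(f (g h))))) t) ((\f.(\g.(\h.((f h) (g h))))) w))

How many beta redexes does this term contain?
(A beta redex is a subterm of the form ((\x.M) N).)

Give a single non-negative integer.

Term: (((\f.(\g.(\h.(f (g h))))) t) ((\f.(\g.(\h.((f h) (g h))))) w))
  Redex: ((\f.(\g.(\h.(f (g h))))) t)
  Redex: ((\f.(\g.(\h.((f h) (g h))))) w)
Total redexes: 2

Answer: 2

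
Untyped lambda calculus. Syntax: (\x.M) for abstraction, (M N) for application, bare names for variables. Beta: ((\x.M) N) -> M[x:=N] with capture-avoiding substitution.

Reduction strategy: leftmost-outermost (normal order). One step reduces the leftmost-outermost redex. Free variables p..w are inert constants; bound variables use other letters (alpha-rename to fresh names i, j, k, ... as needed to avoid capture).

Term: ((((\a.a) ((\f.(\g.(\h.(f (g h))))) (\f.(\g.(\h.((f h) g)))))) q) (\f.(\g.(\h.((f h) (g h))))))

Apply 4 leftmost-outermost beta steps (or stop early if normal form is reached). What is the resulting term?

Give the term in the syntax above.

Step 0: ((((\a.a) ((\f.(\g.(\h.(f (g h))))) (\f.(\g.(\h.((f h) g)))))) q) (\f.(\g.(\h.((f h) (g h))))))
Step 1: ((((\f.(\g.(\h.(f (g h))))) (\f.(\g.(\h.((f h) g))))) q) (\f.(\g.(\h.((f h) (g h))))))
Step 2: (((\g.(\h.((\f.(\g.(\h.((f h) g)))) (g h)))) q) (\f.(\g.(\h.((f h) (g h))))))
Step 3: ((\h.((\f.(\g.(\h.((f h) g)))) (q h))) (\f.(\g.(\h.((f h) (g h))))))
Step 4: ((\f.(\g.(\h.((f h) g)))) (q (\f.(\g.(\h.((f h) (g h)))))))

Answer: ((\f.(\g.(\h.((f h) g)))) (q (\f.(\g.(\h.((f h) (g h)))))))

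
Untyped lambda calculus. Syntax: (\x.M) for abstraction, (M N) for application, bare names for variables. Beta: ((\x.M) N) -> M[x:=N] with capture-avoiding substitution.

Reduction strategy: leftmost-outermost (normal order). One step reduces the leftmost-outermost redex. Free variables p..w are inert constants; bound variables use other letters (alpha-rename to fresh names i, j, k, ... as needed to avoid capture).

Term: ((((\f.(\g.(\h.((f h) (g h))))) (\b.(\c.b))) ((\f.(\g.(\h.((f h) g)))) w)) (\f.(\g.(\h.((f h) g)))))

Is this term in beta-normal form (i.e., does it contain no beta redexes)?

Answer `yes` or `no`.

Term: ((((\f.(\g.(\h.((f h) (g h))))) (\b.(\c.b))) ((\f.(\g.(\h.((f h) g)))) w)) (\f.(\g.(\h.((f h) g)))))
Found 2 beta redex(es).

Answer: no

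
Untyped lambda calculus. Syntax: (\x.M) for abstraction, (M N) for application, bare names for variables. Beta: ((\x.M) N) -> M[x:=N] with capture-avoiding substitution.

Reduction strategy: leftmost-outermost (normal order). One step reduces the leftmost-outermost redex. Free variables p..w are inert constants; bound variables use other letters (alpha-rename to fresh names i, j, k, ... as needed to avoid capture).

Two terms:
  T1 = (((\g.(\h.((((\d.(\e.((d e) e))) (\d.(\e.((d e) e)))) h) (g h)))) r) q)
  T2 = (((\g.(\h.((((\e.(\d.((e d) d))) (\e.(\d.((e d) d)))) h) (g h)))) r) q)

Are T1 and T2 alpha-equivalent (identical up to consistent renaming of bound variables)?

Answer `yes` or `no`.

Answer: yes

Derivation:
Term 1: (((\g.(\h.((((\d.(\e.((d e) e))) (\d.(\e.((d e) e)))) h) (g h)))) r) q)
Term 2: (((\g.(\h.((((\e.(\d.((e d) d))) (\e.(\d.((e d) d)))) h) (g h)))) r) q)
Alpha-equivalence: compare structure up to binder renaming.
Result: True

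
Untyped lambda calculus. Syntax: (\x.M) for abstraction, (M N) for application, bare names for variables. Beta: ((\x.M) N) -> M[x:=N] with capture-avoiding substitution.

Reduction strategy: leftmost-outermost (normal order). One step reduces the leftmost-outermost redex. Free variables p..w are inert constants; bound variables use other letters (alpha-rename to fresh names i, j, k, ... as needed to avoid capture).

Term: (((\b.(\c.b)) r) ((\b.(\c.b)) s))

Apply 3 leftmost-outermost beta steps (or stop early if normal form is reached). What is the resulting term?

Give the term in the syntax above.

Answer: r

Derivation:
Step 0: (((\b.(\c.b)) r) ((\b.(\c.b)) s))
Step 1: ((\c.r) ((\b.(\c.b)) s))
Step 2: r
Step 3: (normal form reached)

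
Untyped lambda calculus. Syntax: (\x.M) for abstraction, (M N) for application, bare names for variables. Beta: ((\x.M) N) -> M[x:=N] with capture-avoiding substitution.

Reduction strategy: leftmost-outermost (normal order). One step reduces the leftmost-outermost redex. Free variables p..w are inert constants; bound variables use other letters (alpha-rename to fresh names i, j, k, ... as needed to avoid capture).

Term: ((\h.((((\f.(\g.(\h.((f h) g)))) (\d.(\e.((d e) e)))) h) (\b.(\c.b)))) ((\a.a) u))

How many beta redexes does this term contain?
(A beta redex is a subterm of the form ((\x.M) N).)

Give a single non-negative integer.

Answer: 3

Derivation:
Term: ((\h.((((\f.(\g.(\h.((f h) g)))) (\d.(\e.((d e) e)))) h) (\b.(\c.b)))) ((\a.a) u))
  Redex: ((\h.((((\f.(\g.(\h.((f h) g)))) (\d.(\e.((d e) e)))) h) (\b.(\c.b)))) ((\a.a) u))
  Redex: ((\f.(\g.(\h.((f h) g)))) (\d.(\e.((d e) e))))
  Redex: ((\a.a) u)
Total redexes: 3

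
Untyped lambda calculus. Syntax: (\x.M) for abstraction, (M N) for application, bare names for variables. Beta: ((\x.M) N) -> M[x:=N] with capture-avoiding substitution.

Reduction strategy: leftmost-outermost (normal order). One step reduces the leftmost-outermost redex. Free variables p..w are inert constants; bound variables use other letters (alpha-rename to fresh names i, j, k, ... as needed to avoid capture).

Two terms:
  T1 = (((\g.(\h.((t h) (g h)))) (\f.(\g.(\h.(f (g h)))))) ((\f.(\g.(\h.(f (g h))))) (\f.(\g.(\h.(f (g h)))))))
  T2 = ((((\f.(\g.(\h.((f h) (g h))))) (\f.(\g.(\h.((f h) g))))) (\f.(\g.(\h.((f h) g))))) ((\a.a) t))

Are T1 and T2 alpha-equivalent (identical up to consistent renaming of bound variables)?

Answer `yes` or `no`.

Answer: no

Derivation:
Term 1: (((\g.(\h.((t h) (g h)))) (\f.(\g.(\h.(f (g h)))))) ((\f.(\g.(\h.(f (g h))))) (\f.(\g.(\h.(f (g h)))))))
Term 2: ((((\f.(\g.(\h.((f h) (g h))))) (\f.(\g.(\h.((f h) g))))) (\f.(\g.(\h.((f h) g))))) ((\a.a) t))
Alpha-equivalence: compare structure up to binder renaming.
Result: False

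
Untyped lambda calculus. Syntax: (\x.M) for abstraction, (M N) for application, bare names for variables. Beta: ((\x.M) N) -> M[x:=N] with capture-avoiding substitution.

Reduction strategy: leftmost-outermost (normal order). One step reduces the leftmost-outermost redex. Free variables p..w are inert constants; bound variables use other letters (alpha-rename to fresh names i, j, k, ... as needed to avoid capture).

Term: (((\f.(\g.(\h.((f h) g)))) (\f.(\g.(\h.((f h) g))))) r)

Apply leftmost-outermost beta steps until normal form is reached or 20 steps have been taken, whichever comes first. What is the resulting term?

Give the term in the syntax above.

Answer: (\h.(\i.((h i) r)))

Derivation:
Step 0: (((\f.(\g.(\h.((f h) g)))) (\f.(\g.(\h.((f h) g))))) r)
Step 1: ((\g.(\h.(((\f.(\g.(\h.((f h) g)))) h) g))) r)
Step 2: (\h.(((\f.(\g.(\h.((f h) g)))) h) r))
Step 3: (\h.((\g.(\i.((h i) g))) r))
Step 4: (\h.(\i.((h i) r)))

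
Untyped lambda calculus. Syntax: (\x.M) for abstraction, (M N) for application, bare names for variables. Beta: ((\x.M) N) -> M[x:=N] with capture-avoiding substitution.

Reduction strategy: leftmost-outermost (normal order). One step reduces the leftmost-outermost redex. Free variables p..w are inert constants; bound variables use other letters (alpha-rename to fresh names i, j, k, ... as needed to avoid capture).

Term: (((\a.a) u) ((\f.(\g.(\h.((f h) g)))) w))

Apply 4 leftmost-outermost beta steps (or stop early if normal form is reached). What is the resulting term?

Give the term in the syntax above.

Answer: (u (\g.(\h.((w h) g))))

Derivation:
Step 0: (((\a.a) u) ((\f.(\g.(\h.((f h) g)))) w))
Step 1: (u ((\f.(\g.(\h.((f h) g)))) w))
Step 2: (u (\g.(\h.((w h) g))))
Step 3: (normal form reached)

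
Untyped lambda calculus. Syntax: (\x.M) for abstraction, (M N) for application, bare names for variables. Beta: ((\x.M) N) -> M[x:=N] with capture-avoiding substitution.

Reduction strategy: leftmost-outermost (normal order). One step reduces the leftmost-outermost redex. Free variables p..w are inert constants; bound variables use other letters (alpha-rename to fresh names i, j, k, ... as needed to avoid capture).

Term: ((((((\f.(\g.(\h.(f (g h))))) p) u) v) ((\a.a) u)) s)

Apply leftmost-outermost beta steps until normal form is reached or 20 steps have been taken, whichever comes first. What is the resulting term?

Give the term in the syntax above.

Answer: (((p (u v)) u) s)

Derivation:
Step 0: ((((((\f.(\g.(\h.(f (g h))))) p) u) v) ((\a.a) u)) s)
Step 1: (((((\g.(\h.(p (g h)))) u) v) ((\a.a) u)) s)
Step 2: ((((\h.(p (u h))) v) ((\a.a) u)) s)
Step 3: (((p (u v)) ((\a.a) u)) s)
Step 4: (((p (u v)) u) s)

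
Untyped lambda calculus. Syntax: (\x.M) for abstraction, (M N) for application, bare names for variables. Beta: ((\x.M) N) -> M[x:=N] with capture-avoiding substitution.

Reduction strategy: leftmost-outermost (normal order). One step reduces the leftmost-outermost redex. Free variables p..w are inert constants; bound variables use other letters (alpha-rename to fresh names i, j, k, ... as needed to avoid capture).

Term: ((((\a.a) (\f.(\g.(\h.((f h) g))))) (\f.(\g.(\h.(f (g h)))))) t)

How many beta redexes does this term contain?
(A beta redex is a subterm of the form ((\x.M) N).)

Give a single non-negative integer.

Term: ((((\a.a) (\f.(\g.(\h.((f h) g))))) (\f.(\g.(\h.(f (g h)))))) t)
  Redex: ((\a.a) (\f.(\g.(\h.((f h) g)))))
Total redexes: 1

Answer: 1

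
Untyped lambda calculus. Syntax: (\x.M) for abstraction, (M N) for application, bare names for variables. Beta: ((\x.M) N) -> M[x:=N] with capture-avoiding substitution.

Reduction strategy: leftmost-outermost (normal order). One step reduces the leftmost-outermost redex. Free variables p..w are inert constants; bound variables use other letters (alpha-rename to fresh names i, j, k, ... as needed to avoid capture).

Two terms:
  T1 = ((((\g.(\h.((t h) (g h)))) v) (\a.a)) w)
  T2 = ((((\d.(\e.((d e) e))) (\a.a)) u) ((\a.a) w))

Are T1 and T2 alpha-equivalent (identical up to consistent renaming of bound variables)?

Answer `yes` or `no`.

Term 1: ((((\g.(\h.((t h) (g h)))) v) (\a.a)) w)
Term 2: ((((\d.(\e.((d e) e))) (\a.a)) u) ((\a.a) w))
Alpha-equivalence: compare structure up to binder renaming.
Result: False

Answer: no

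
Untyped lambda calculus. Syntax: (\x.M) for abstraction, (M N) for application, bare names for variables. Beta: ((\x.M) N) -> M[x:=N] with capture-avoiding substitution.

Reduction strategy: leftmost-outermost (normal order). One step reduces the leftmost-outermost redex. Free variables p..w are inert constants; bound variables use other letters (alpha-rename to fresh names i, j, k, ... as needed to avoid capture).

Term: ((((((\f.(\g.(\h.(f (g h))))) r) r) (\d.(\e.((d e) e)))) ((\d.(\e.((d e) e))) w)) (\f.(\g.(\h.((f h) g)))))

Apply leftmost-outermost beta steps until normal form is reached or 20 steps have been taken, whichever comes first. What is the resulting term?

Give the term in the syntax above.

Answer: (((r (r (\d.(\e.((d e) e))))) (\e.((w e) e))) (\f.(\g.(\h.((f h) g)))))

Derivation:
Step 0: ((((((\f.(\g.(\h.(f (g h))))) r) r) (\d.(\e.((d e) e)))) ((\d.(\e.((d e) e))) w)) (\f.(\g.(\h.((f h) g)))))
Step 1: (((((\g.(\h.(r (g h)))) r) (\d.(\e.((d e) e)))) ((\d.(\e.((d e) e))) w)) (\f.(\g.(\h.((f h) g)))))
Step 2: ((((\h.(r (r h))) (\d.(\e.((d e) e)))) ((\d.(\e.((d e) e))) w)) (\f.(\g.(\h.((f h) g)))))
Step 3: (((r (r (\d.(\e.((d e) e))))) ((\d.(\e.((d e) e))) w)) (\f.(\g.(\h.((f h) g)))))
Step 4: (((r (r (\d.(\e.((d e) e))))) (\e.((w e) e))) (\f.(\g.(\h.((f h) g)))))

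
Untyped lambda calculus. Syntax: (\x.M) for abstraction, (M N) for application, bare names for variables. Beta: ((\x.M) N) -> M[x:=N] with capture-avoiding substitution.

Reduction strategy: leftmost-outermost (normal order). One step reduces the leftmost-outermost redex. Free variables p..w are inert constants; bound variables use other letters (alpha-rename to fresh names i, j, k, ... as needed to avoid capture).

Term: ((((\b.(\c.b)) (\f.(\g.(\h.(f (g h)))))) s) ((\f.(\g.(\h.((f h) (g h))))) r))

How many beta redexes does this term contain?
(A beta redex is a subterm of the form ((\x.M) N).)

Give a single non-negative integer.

Answer: 2

Derivation:
Term: ((((\b.(\c.b)) (\f.(\g.(\h.(f (g h)))))) s) ((\f.(\g.(\h.((f h) (g h))))) r))
  Redex: ((\b.(\c.b)) (\f.(\g.(\h.(f (g h))))))
  Redex: ((\f.(\g.(\h.((f h) (g h))))) r)
Total redexes: 2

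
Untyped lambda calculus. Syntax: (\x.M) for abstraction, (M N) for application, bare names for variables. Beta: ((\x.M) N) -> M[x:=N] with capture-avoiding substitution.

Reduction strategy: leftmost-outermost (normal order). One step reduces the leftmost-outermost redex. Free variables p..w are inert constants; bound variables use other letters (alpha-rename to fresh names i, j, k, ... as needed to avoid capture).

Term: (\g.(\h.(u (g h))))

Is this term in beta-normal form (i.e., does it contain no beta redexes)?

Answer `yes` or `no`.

Answer: yes

Derivation:
Term: (\g.(\h.(u (g h))))
No beta redexes found.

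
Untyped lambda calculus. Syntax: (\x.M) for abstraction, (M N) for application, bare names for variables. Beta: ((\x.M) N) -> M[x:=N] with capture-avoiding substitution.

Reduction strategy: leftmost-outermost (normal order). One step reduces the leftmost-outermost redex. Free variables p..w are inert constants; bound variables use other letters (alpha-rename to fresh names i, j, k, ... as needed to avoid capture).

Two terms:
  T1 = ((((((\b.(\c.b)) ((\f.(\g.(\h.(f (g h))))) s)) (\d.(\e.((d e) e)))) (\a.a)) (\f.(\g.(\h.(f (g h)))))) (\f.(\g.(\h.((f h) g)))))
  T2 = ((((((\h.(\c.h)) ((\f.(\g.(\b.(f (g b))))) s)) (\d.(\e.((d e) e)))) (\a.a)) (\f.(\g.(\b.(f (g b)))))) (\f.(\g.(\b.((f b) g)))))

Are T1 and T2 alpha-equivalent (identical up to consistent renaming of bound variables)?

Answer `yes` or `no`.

Answer: yes

Derivation:
Term 1: ((((((\b.(\c.b)) ((\f.(\g.(\h.(f (g h))))) s)) (\d.(\e.((d e) e)))) (\a.a)) (\f.(\g.(\h.(f (g h)))))) (\f.(\g.(\h.((f h) g)))))
Term 2: ((((((\h.(\c.h)) ((\f.(\g.(\b.(f (g b))))) s)) (\d.(\e.((d e) e)))) (\a.a)) (\f.(\g.(\b.(f (g b)))))) (\f.(\g.(\b.((f b) g)))))
Alpha-equivalence: compare structure up to binder renaming.
Result: True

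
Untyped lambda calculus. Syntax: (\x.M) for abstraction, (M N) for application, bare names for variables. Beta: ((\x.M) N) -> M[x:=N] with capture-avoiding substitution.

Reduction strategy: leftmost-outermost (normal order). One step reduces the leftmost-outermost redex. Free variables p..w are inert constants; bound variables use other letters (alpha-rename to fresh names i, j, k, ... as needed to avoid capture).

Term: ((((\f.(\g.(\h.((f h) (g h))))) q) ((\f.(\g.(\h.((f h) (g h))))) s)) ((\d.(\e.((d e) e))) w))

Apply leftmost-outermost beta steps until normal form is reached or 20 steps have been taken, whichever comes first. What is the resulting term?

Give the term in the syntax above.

Step 0: ((((\f.(\g.(\h.((f h) (g h))))) q) ((\f.(\g.(\h.((f h) (g h))))) s)) ((\d.(\e.((d e) e))) w))
Step 1: (((\g.(\h.((q h) (g h)))) ((\f.(\g.(\h.((f h) (g h))))) s)) ((\d.(\e.((d e) e))) w))
Step 2: ((\h.((q h) (((\f.(\g.(\h.((f h) (g h))))) s) h))) ((\d.(\e.((d e) e))) w))
Step 3: ((q ((\d.(\e.((d e) e))) w)) (((\f.(\g.(\h.((f h) (g h))))) s) ((\d.(\e.((d e) e))) w)))
Step 4: ((q (\e.((w e) e))) (((\f.(\g.(\h.((f h) (g h))))) s) ((\d.(\e.((d e) e))) w)))
Step 5: ((q (\e.((w e) e))) ((\g.(\h.((s h) (g h)))) ((\d.(\e.((d e) e))) w)))
Step 6: ((q (\e.((w e) e))) (\h.((s h) (((\d.(\e.((d e) e))) w) h))))
Step 7: ((q (\e.((w e) e))) (\h.((s h) ((\e.((w e) e)) h))))
Step 8: ((q (\e.((w e) e))) (\h.((s h) ((w h) h))))

Answer: ((q (\e.((w e) e))) (\h.((s h) ((w h) h))))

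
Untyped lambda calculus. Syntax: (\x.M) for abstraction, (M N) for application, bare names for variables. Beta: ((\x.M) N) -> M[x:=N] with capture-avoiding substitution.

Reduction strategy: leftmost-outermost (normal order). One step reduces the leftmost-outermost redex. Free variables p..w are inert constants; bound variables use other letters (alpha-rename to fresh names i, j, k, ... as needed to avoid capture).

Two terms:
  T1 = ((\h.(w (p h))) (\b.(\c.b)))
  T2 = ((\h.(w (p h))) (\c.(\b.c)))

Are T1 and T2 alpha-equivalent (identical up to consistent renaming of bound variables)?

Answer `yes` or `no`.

Answer: yes

Derivation:
Term 1: ((\h.(w (p h))) (\b.(\c.b)))
Term 2: ((\h.(w (p h))) (\c.(\b.c)))
Alpha-equivalence: compare structure up to binder renaming.
Result: True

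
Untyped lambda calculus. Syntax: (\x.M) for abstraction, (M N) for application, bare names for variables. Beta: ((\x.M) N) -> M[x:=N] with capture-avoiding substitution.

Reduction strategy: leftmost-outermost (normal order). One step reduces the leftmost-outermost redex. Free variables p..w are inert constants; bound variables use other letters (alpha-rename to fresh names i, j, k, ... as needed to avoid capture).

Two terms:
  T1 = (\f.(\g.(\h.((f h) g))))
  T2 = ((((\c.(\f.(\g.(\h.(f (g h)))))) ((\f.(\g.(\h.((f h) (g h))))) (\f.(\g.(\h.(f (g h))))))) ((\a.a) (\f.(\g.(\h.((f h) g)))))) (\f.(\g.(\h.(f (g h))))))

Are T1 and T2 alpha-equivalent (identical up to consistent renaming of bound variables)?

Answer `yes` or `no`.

Answer: no

Derivation:
Term 1: (\f.(\g.(\h.((f h) g))))
Term 2: ((((\c.(\f.(\g.(\h.(f (g h)))))) ((\f.(\g.(\h.((f h) (g h))))) (\f.(\g.(\h.(f (g h))))))) ((\a.a) (\f.(\g.(\h.((f h) g)))))) (\f.(\g.(\h.(f (g h))))))
Alpha-equivalence: compare structure up to binder renaming.
Result: False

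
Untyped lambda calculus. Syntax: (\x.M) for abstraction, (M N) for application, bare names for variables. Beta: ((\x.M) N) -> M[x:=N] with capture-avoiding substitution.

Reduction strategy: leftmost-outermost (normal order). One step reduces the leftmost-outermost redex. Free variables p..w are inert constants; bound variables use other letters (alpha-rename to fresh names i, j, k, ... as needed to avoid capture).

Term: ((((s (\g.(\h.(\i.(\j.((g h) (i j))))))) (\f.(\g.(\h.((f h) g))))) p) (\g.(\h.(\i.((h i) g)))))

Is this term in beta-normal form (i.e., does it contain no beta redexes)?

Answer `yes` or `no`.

Answer: yes

Derivation:
Term: ((((s (\g.(\h.(\i.(\j.((g h) (i j))))))) (\f.(\g.(\h.((f h) g))))) p) (\g.(\h.(\i.((h i) g)))))
No beta redexes found.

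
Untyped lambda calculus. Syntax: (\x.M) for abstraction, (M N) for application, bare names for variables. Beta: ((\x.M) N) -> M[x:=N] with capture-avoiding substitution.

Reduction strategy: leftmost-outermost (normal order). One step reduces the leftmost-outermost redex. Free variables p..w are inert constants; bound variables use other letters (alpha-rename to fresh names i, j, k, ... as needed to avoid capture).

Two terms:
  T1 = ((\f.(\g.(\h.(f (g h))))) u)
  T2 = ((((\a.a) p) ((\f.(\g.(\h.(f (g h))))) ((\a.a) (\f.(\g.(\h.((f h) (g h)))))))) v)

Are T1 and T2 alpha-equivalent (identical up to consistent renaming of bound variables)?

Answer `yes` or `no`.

Term 1: ((\f.(\g.(\h.(f (g h))))) u)
Term 2: ((((\a.a) p) ((\f.(\g.(\h.(f (g h))))) ((\a.a) (\f.(\g.(\h.((f h) (g h)))))))) v)
Alpha-equivalence: compare structure up to binder renaming.
Result: False

Answer: no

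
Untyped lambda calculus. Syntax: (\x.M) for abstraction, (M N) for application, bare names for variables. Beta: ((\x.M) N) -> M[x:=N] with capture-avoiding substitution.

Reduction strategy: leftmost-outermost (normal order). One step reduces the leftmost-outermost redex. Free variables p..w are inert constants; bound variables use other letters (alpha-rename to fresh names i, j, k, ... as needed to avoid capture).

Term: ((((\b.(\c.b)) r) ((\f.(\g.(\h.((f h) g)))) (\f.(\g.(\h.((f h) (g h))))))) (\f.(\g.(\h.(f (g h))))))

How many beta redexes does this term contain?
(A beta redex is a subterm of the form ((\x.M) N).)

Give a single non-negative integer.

Answer: 2

Derivation:
Term: ((((\b.(\c.b)) r) ((\f.(\g.(\h.((f h) g)))) (\f.(\g.(\h.((f h) (g h))))))) (\f.(\g.(\h.(f (g h))))))
  Redex: ((\b.(\c.b)) r)
  Redex: ((\f.(\g.(\h.((f h) g)))) (\f.(\g.(\h.((f h) (g h))))))
Total redexes: 2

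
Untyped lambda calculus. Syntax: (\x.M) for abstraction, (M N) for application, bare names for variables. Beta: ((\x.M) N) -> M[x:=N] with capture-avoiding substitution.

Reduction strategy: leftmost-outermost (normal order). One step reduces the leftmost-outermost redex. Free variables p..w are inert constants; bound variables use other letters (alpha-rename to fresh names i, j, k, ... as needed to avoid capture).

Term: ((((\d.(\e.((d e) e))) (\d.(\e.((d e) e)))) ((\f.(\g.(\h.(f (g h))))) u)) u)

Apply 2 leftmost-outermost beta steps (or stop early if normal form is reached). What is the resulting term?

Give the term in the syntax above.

Answer: ((((\d.(\e.((d e) e))) ((\f.(\g.(\h.(f (g h))))) u)) ((\f.(\g.(\h.(f (g h))))) u)) u)

Derivation:
Step 0: ((((\d.(\e.((d e) e))) (\d.(\e.((d e) e)))) ((\f.(\g.(\h.(f (g h))))) u)) u)
Step 1: (((\e.(((\d.(\e.((d e) e))) e) e)) ((\f.(\g.(\h.(f (g h))))) u)) u)
Step 2: ((((\d.(\e.((d e) e))) ((\f.(\g.(\h.(f (g h))))) u)) ((\f.(\g.(\h.(f (g h))))) u)) u)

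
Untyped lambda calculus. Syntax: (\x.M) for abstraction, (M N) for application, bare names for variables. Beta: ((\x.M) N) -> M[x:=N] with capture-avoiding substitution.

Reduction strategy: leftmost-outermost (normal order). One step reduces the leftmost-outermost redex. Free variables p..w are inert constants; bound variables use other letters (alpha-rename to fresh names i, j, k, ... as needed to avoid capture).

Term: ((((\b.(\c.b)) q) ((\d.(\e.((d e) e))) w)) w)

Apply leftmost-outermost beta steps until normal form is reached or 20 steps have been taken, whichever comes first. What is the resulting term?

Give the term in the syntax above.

Step 0: ((((\b.(\c.b)) q) ((\d.(\e.((d e) e))) w)) w)
Step 1: (((\c.q) ((\d.(\e.((d e) e))) w)) w)
Step 2: (q w)

Answer: (q w)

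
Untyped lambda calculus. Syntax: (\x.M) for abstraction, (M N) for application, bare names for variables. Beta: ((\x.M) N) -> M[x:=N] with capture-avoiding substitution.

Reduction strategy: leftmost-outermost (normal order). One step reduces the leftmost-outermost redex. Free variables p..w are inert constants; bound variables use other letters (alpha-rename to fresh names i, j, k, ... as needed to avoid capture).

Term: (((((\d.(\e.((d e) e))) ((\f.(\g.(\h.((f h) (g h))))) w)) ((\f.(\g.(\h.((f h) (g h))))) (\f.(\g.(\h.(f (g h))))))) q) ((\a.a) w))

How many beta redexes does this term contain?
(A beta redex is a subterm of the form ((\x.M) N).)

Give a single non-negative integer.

Answer: 4

Derivation:
Term: (((((\d.(\e.((d e) e))) ((\f.(\g.(\h.((f h) (g h))))) w)) ((\f.(\g.(\h.((f h) (g h))))) (\f.(\g.(\h.(f (g h))))))) q) ((\a.a) w))
  Redex: ((\d.(\e.((d e) e))) ((\f.(\g.(\h.((f h) (g h))))) w))
  Redex: ((\f.(\g.(\h.((f h) (g h))))) w)
  Redex: ((\f.(\g.(\h.((f h) (g h))))) (\f.(\g.(\h.(f (g h))))))
  Redex: ((\a.a) w)
Total redexes: 4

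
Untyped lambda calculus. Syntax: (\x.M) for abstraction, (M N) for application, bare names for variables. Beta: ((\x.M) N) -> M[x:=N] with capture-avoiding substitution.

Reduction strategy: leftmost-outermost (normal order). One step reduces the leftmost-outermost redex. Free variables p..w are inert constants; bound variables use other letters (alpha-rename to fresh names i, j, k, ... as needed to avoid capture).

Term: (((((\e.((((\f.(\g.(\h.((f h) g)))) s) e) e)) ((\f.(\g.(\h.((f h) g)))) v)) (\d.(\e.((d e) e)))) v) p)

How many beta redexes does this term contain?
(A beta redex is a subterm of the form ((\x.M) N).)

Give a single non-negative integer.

Term: (((((\e.((((\f.(\g.(\h.((f h) g)))) s) e) e)) ((\f.(\g.(\h.((f h) g)))) v)) (\d.(\e.((d e) e)))) v) p)
  Redex: ((\e.((((\f.(\g.(\h.((f h) g)))) s) e) e)) ((\f.(\g.(\h.((f h) g)))) v))
  Redex: ((\f.(\g.(\h.((f h) g)))) s)
  Redex: ((\f.(\g.(\h.((f h) g)))) v)
Total redexes: 3

Answer: 3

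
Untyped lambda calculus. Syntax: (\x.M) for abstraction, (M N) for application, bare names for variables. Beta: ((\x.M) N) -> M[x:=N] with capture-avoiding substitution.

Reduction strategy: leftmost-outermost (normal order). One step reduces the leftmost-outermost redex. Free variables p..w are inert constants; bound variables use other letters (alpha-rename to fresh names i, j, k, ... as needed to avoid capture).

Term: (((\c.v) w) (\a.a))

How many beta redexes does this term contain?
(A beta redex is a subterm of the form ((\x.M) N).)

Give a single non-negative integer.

Answer: 1

Derivation:
Term: (((\c.v) w) (\a.a))
  Redex: ((\c.v) w)
Total redexes: 1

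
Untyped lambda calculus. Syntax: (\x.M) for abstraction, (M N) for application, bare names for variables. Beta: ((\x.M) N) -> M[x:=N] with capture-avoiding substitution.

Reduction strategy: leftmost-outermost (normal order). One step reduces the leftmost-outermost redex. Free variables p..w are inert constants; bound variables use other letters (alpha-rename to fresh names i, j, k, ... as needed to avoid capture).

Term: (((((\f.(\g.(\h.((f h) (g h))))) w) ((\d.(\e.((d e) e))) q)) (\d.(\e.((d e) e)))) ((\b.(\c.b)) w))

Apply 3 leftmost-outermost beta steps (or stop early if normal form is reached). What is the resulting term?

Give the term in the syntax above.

Step 0: (((((\f.(\g.(\h.((f h) (g h))))) w) ((\d.(\e.((d e) e))) q)) (\d.(\e.((d e) e)))) ((\b.(\c.b)) w))
Step 1: ((((\g.(\h.((w h) (g h)))) ((\d.(\e.((d e) e))) q)) (\d.(\e.((d e) e)))) ((\b.(\c.b)) w))
Step 2: (((\h.((w h) (((\d.(\e.((d e) e))) q) h))) (\d.(\e.((d e) e)))) ((\b.(\c.b)) w))
Step 3: (((w (\d.(\e.((d e) e)))) (((\d.(\e.((d e) e))) q) (\d.(\e.((d e) e))))) ((\b.(\c.b)) w))

Answer: (((w (\d.(\e.((d e) e)))) (((\d.(\e.((d e) e))) q) (\d.(\e.((d e) e))))) ((\b.(\c.b)) w))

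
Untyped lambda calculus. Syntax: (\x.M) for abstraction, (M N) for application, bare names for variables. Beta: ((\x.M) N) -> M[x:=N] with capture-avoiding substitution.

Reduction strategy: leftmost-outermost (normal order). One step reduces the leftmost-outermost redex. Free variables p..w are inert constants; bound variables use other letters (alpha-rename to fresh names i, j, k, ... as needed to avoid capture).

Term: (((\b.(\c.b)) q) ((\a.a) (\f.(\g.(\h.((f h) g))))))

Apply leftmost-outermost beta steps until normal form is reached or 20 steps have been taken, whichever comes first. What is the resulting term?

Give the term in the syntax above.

Answer: q

Derivation:
Step 0: (((\b.(\c.b)) q) ((\a.a) (\f.(\g.(\h.((f h) g))))))
Step 1: ((\c.q) ((\a.a) (\f.(\g.(\h.((f h) g))))))
Step 2: q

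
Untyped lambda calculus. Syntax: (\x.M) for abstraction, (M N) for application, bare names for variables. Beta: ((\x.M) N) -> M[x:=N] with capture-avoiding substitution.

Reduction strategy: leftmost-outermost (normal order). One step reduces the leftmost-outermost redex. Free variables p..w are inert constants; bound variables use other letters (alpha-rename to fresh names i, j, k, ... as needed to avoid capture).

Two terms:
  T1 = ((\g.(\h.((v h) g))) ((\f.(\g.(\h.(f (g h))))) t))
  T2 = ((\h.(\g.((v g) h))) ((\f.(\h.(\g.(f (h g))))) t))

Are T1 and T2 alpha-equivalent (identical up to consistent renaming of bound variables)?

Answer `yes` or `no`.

Answer: yes

Derivation:
Term 1: ((\g.(\h.((v h) g))) ((\f.(\g.(\h.(f (g h))))) t))
Term 2: ((\h.(\g.((v g) h))) ((\f.(\h.(\g.(f (h g))))) t))
Alpha-equivalence: compare structure up to binder renaming.
Result: True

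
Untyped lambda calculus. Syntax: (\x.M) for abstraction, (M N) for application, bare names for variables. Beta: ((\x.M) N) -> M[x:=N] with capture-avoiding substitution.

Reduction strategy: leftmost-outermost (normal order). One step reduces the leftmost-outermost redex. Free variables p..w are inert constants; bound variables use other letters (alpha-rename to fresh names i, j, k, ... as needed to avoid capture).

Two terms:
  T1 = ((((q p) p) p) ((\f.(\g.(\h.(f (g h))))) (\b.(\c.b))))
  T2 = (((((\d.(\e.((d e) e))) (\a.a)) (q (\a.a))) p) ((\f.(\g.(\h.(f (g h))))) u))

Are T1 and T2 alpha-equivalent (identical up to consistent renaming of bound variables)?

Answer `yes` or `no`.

Answer: no

Derivation:
Term 1: ((((q p) p) p) ((\f.(\g.(\h.(f (g h))))) (\b.(\c.b))))
Term 2: (((((\d.(\e.((d e) e))) (\a.a)) (q (\a.a))) p) ((\f.(\g.(\h.(f (g h))))) u))
Alpha-equivalence: compare structure up to binder renaming.
Result: False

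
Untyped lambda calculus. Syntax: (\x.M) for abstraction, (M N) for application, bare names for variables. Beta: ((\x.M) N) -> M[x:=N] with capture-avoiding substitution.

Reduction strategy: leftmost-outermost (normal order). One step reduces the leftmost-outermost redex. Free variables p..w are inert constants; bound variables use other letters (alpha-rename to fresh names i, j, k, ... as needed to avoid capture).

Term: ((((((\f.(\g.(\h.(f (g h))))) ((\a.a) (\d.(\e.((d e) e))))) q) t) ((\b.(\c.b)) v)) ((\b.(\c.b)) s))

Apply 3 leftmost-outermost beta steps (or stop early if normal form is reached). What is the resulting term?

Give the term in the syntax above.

Step 0: ((((((\f.(\g.(\h.(f (g h))))) ((\a.a) (\d.(\e.((d e) e))))) q) t) ((\b.(\c.b)) v)) ((\b.(\c.b)) s))
Step 1: (((((\g.(\h.(((\a.a) (\d.(\e.((d e) e)))) (g h)))) q) t) ((\b.(\c.b)) v)) ((\b.(\c.b)) s))
Step 2: ((((\h.(((\a.a) (\d.(\e.((d e) e)))) (q h))) t) ((\b.(\c.b)) v)) ((\b.(\c.b)) s))
Step 3: (((((\a.a) (\d.(\e.((d e) e)))) (q t)) ((\b.(\c.b)) v)) ((\b.(\c.b)) s))

Answer: (((((\a.a) (\d.(\e.((d e) e)))) (q t)) ((\b.(\c.b)) v)) ((\b.(\c.b)) s))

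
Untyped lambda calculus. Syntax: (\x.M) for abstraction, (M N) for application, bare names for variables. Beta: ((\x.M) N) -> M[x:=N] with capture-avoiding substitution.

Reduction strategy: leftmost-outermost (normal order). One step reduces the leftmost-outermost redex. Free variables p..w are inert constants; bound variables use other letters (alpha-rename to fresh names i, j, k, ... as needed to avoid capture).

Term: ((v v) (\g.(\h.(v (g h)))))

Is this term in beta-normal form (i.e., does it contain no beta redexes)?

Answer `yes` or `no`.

Answer: yes

Derivation:
Term: ((v v) (\g.(\h.(v (g h)))))
No beta redexes found.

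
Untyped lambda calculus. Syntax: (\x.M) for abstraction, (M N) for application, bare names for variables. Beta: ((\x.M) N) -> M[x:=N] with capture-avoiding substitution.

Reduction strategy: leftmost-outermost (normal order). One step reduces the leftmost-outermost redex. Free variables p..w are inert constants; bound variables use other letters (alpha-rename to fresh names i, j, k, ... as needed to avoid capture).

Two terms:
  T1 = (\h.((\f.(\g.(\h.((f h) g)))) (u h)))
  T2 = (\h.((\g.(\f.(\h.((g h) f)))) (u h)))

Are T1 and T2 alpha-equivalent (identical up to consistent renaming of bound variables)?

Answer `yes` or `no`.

Term 1: (\h.((\f.(\g.(\h.((f h) g)))) (u h)))
Term 2: (\h.((\g.(\f.(\h.((g h) f)))) (u h)))
Alpha-equivalence: compare structure up to binder renaming.
Result: True

Answer: yes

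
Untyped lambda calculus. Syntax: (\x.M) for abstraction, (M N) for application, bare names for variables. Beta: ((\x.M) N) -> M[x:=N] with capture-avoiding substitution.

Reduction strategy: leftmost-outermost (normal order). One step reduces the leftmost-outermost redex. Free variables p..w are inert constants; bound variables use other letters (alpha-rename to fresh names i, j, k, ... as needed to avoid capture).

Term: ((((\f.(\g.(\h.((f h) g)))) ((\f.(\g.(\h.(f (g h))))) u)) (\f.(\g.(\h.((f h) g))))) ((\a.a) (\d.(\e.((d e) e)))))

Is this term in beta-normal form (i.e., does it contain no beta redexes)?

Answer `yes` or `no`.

Term: ((((\f.(\g.(\h.((f h) g)))) ((\f.(\g.(\h.(f (g h))))) u)) (\f.(\g.(\h.((f h) g))))) ((\a.a) (\d.(\e.((d e) e)))))
Found 3 beta redex(es).

Answer: no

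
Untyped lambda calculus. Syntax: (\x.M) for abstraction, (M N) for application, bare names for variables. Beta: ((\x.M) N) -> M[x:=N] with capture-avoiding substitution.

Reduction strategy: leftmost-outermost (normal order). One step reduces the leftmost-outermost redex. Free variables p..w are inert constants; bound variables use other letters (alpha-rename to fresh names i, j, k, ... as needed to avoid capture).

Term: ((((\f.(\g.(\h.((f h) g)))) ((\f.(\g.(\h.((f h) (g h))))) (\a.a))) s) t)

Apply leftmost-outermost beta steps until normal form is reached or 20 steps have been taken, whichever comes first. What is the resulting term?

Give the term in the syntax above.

Step 0: ((((\f.(\g.(\h.((f h) g)))) ((\f.(\g.(\h.((f h) (g h))))) (\a.a))) s) t)
Step 1: (((\g.(\h.((((\f.(\g.(\h.((f h) (g h))))) (\a.a)) h) g))) s) t)
Step 2: ((\h.((((\f.(\g.(\h.((f h) (g h))))) (\a.a)) h) s)) t)
Step 3: ((((\f.(\g.(\h.((f h) (g h))))) (\a.a)) t) s)
Step 4: (((\g.(\h.(((\a.a) h) (g h)))) t) s)
Step 5: ((\h.(((\a.a) h) (t h))) s)
Step 6: (((\a.a) s) (t s))
Step 7: (s (t s))

Answer: (s (t s))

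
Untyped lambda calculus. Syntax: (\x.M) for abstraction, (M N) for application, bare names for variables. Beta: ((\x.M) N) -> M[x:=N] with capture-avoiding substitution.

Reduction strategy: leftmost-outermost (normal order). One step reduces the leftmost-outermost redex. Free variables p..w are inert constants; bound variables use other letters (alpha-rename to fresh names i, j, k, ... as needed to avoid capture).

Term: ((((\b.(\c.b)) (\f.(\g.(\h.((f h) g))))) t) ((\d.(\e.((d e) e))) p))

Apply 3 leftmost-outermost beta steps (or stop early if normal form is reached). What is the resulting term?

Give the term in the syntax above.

Step 0: ((((\b.(\c.b)) (\f.(\g.(\h.((f h) g))))) t) ((\d.(\e.((d e) e))) p))
Step 1: (((\c.(\f.(\g.(\h.((f h) g))))) t) ((\d.(\e.((d e) e))) p))
Step 2: ((\f.(\g.(\h.((f h) g)))) ((\d.(\e.((d e) e))) p))
Step 3: (\g.(\h.((((\d.(\e.((d e) e))) p) h) g)))

Answer: (\g.(\h.((((\d.(\e.((d e) e))) p) h) g)))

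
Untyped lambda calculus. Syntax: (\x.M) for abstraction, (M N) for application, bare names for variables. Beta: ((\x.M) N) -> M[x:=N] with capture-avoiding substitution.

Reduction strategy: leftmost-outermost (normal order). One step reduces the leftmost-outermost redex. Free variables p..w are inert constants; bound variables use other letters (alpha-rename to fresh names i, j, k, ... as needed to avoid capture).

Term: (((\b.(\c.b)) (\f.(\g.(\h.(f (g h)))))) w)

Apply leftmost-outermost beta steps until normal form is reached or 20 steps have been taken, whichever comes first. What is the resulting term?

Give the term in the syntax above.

Answer: (\f.(\g.(\h.(f (g h)))))

Derivation:
Step 0: (((\b.(\c.b)) (\f.(\g.(\h.(f (g h)))))) w)
Step 1: ((\c.(\f.(\g.(\h.(f (g h)))))) w)
Step 2: (\f.(\g.(\h.(f (g h)))))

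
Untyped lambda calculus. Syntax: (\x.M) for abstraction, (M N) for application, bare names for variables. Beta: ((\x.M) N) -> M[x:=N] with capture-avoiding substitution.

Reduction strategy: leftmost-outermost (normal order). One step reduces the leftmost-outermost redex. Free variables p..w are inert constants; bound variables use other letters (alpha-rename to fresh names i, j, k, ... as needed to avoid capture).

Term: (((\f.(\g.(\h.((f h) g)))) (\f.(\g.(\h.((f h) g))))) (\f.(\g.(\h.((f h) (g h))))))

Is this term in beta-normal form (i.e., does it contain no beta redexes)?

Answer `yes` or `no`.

Term: (((\f.(\g.(\h.((f h) g)))) (\f.(\g.(\h.((f h) g))))) (\f.(\g.(\h.((f h) (g h))))))
Found 1 beta redex(es).

Answer: no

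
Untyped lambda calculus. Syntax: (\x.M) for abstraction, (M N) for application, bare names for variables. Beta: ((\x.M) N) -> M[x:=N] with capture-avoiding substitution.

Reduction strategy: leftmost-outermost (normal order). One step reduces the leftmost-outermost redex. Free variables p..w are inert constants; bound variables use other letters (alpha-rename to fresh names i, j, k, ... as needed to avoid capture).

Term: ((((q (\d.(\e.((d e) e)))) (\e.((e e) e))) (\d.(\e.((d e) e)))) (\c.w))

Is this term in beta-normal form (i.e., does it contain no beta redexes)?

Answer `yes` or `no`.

Term: ((((q (\d.(\e.((d e) e)))) (\e.((e e) e))) (\d.(\e.((d e) e)))) (\c.w))
No beta redexes found.

Answer: yes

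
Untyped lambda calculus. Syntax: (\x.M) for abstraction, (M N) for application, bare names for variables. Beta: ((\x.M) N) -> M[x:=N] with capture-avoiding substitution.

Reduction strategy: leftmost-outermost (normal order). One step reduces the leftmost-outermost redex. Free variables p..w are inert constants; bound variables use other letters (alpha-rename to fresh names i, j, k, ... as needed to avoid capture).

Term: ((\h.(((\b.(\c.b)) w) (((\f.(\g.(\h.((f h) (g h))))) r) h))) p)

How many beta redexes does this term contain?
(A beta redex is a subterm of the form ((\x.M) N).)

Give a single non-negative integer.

Term: ((\h.(((\b.(\c.b)) w) (((\f.(\g.(\h.((f h) (g h))))) r) h))) p)
  Redex: ((\h.(((\b.(\c.b)) w) (((\f.(\g.(\h.((f h) (g h))))) r) h))) p)
  Redex: ((\b.(\c.b)) w)
  Redex: ((\f.(\g.(\h.((f h) (g h))))) r)
Total redexes: 3

Answer: 3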